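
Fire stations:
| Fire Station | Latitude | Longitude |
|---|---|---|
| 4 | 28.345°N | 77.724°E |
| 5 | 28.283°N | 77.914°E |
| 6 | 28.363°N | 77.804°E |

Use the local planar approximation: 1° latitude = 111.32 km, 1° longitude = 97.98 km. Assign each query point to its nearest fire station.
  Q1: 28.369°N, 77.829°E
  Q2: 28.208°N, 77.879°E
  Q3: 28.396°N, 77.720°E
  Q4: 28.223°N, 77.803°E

Q1→6; Q2→5; Q3→4; Q4→5

Q1 at 28.369°N, 77.829°E:
  4: 10.629 km
  5: 12.689 km
  6: 2.539 km
  → nearest: 6 (2.539 km)
Q2 at 28.208°N, 77.879°E:
  4: 21.523 km
  5: 9.026 km
  6: 18.754 km
  → nearest: 5 (9.026 km)
Q3 at 28.396°N, 77.720°E:
  4: 5.691 km
  5: 22.794 km
  6: 9.013 km
  → nearest: 4 (5.691 km)
Q4 at 28.223°N, 77.803°E:
  4: 15.632 km
  5: 12.763 km
  6: 15.585 km
  → nearest: 5 (12.763 km)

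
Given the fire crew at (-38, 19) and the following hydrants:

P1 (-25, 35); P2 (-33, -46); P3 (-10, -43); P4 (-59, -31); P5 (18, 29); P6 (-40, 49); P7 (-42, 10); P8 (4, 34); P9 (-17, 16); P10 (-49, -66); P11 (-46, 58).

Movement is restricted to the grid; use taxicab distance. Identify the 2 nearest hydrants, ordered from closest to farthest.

Distances from (-38, 19):
P1: 29
P2: 70
P3: 90
P4: 71
P5: 66
P6: 32
P7: 13
P8: 57
P9: 24
P10: 96
P11: 47
Sorted: P7 (13) < P9 (24) < P1 (29) < P6 (32) < …

P7, P9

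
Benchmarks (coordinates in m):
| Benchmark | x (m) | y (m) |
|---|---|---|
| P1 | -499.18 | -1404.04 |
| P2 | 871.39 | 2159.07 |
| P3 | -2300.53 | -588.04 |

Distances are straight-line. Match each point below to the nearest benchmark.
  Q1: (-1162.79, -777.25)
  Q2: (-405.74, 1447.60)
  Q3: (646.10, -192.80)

Q1 at (-1162.79, -777.25):
  P1: 912.82 m
  P2: 3572.10 m
  P3: 1153.37 m
  → nearest: P1 (912.82 m)
Q2 at (-405.74, 1447.60):
  P1: 2853.17 m
  P2: 1461.93 m
  P3: 2781.02 m
  → nearest: P2 (1461.93 m)
Q3 at (646.10, -192.80):
  P1: 1666.96 m
  P2: 2362.64 m
  P3: 2973.02 m
  → nearest: P1 (1666.96 m)

Q1→P1; Q2→P2; Q3→P1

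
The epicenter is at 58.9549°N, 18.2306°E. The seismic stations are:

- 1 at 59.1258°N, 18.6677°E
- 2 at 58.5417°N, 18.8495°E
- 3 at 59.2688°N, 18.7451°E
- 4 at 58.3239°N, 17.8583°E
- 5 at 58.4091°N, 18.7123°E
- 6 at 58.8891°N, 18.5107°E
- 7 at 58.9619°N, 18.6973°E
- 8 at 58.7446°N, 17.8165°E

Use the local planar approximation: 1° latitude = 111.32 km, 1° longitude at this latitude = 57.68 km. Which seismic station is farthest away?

4

Distances from 58.9549°N, 18.2306°E:
1: 31.5844 km
2: 58.2247 km
3: 45.8446 km
4: 73.4521 km
5: 66.8099 km
6: 17.7391 km
7: 26.9305 km
8: 33.4449 km
Maximum: 4 at 73.4521 km.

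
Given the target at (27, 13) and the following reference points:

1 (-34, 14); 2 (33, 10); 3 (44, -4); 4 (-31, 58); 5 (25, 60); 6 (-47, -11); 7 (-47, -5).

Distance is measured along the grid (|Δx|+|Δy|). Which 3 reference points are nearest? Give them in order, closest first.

2, 3, 5

Distances from (27, 13):
1: 62
2: 9
3: 34
4: 103
5: 49
6: 98
7: 92
Sorted: 2 (9) < 3 (34) < 5 (49) < 1 (62) < 7 (92) < …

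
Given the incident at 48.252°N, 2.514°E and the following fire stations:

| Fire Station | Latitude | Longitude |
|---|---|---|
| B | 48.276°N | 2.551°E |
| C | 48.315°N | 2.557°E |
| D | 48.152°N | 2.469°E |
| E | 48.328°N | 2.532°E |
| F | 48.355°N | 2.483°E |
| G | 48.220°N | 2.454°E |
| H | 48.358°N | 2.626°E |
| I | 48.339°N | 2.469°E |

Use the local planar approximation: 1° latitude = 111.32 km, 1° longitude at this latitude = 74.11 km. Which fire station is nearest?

Distances from 48.252°N, 2.514°E:
B: √((0.024·111.32)² + (0.037·74.11)²) = √(7.13787 + 7.51895) = 3.828 km
C: √((0.063·111.32)² + (0.043·74.11)²) = √(49.18441 + 10.15525) = 7.703 km
D: √((-0.100·111.32)² + (-0.045·74.11)²) = √(123.92142 + 11.12189) = 11.621 km
E: √((0.076·111.32)² + (0.018·74.11)²) = √(71.57701 + 1.77950) = 8.565 km
F: √((0.103·111.32)² + (-0.031·74.11)²) = √(131.46824 + 5.27809) = 11.694 km
G: √((-0.032·111.32)² + (-0.060·74.11)²) = √(12.68955 + 19.77225) = 5.698 km
H: √((0.106·111.32)² + (0.112·74.11)²) = √(139.23811 + 68.89531) = 14.427 km
I: √((0.087·111.32)² + (-0.045·74.11)²) = √(93.79613 + 11.12189) = 10.243 km
Minimum: B at 3.828 km.

B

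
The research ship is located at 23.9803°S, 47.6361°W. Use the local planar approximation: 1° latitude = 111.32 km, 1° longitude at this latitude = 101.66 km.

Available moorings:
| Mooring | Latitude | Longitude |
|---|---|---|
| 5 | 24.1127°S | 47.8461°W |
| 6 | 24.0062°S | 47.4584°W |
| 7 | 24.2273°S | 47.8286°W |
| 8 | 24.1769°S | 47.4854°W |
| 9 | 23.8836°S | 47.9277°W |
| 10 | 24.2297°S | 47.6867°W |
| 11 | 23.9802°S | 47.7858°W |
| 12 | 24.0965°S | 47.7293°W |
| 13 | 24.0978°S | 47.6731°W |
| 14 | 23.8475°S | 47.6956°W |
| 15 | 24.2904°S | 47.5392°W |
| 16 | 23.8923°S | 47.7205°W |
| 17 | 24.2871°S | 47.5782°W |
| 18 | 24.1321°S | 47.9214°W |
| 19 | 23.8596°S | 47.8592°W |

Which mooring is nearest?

Distances from 23.9803°S, 47.6361°W:
5: 25.9421 km
6: 18.2936 km
7: 33.7491 km
8: 26.7148 km
9: 31.5380 km
10: 28.2357 km
11: 15.2185 km
12: 16.0342 km
13: 13.6102 km
14: 15.9729 km
15: 35.8984 km
16: 13.0224 km
17: 34.6565 km
18: 33.5673 km
19: 26.3616 km
Minimum: 16 at 13.0224 km.

16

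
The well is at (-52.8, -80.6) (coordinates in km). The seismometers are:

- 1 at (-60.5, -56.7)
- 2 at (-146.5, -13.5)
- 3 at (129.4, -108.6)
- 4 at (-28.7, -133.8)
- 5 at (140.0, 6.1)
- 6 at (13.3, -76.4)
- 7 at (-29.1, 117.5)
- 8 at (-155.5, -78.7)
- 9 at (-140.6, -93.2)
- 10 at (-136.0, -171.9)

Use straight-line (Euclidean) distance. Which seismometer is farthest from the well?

Distances from (-52.8, -80.6):
1: 25.1 km
2: 115.2 km
3: 184.3 km
4: 58.4 km
5: 211.4 km
6: 66.2 km
7: 199.5 km
8: 102.7 km
9: 88.7 km
10: 123.5 km
Maximum: 5 at 211.4 km.

5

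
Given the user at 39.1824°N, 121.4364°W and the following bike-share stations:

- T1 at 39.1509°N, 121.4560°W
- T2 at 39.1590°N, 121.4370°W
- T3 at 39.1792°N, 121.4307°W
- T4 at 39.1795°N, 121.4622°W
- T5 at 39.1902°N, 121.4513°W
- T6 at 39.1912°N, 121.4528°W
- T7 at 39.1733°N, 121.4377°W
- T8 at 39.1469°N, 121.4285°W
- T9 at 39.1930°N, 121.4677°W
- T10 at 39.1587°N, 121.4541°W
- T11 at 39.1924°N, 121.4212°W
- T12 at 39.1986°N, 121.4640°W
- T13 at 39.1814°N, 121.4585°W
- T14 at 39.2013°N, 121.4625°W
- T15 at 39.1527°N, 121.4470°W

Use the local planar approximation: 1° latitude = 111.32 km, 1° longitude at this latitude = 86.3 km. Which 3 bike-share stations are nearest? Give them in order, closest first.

T3, T7, T5

Distances from 39.1824°N, 121.4364°W:
T1: 3.8932 km
T2: 2.6054 km
T3: 0.6073 km
T4: 2.2498 km
T5: 1.5516 km
T6: 1.7213 km
T7: 1.0192 km
T8: 4.0102 km
T9: 2.9477 km
T10: 3.0486 km
T11: 1.7204 km
T12: 2.9876 km
T13: 1.9105 km
T14: 3.0822 km
T15: 3.4304 km
Sorted: T3 (0.6073 km) < T7 (1.0192 km) < T5 (1.5516 km) < T11 (1.7204 km) < T6 (1.7213 km) < …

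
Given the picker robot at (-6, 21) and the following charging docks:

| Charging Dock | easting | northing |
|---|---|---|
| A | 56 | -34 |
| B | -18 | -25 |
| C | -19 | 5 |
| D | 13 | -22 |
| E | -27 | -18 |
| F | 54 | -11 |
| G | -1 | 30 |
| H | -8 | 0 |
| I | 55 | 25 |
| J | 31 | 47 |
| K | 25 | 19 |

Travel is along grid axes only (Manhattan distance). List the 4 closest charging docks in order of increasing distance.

G, H, C, K

Distances from (-6, 21):
A: |62| + |-55| = 62 + 55 = 117
B: |-12| + |-46| = 12 + 46 = 58
C: |-13| + |-16| = 13 + 16 = 29
D: |19| + |-43| = 19 + 43 = 62
E: |-21| + |-39| = 21 + 39 = 60
F: |60| + |-32| = 60 + 32 = 92
G: |5| + |9| = 5 + 9 = 14
H: |-2| + |-21| = 2 + 21 = 23
I: |61| + |4| = 61 + 4 = 65
J: |37| + |26| = 37 + 26 = 63
K: |31| + |-2| = 31 + 2 = 33
Sorted: G (14) < H (23) < C (29) < K (33) < B (58) < E (60) < …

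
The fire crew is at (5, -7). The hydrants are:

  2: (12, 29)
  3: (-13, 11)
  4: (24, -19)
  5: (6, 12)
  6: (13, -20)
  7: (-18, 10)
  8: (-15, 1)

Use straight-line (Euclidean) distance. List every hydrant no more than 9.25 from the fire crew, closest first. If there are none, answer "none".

Distances from (5, -7):
2: 36.7
3: 25.5
4: 22.5
5: 19.0
6: 15.3
7: 28.6
8: 21.5
Threshold 9.25: none within range.

none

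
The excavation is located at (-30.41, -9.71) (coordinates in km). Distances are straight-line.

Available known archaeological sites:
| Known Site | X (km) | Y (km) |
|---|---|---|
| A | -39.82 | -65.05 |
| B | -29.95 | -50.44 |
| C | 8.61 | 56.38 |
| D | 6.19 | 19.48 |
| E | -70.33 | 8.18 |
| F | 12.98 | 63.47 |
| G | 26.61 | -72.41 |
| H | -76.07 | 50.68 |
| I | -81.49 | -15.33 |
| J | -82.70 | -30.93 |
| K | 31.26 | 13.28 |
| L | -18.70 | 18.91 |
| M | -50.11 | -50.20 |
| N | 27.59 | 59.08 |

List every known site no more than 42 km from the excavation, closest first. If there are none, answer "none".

Distances from (-30.41, -9.71):
A: √((-9.41)² + (-55.34)²) = √(88.5481 + 3062.5156) = 56.13 km
B: √((0.46)² + (-40.73)²) = √(0.2116 + 1658.9329) = 40.73 km
C: √((39.02)² + (66.09)²) = √(1522.5604 + 4367.8881) = 76.75 km
D: √((36.60)² + (29.19)²) = √(1339.5600 + 852.0561) = 46.81 km
E: √((-39.92)² + (17.89)²) = √(1593.6064 + 320.0521) = 43.75 km
F: √((43.39)² + (73.18)²) = √(1882.6921 + 5355.3124) = 85.08 km
G: √((57.02)² + (-62.70)²) = √(3251.2804 + 3931.2900) = 84.75 km
H: √((-45.66)² + (60.39)²) = √(2084.8356 + 3646.9521) = 75.71 km
I: √((-51.08)² + (-5.62)²) = √(2609.1664 + 31.5844) = 51.39 km
J: √((-52.29)² + (-21.22)²) = √(2734.2441 + 450.2884) = 56.43 km
K: √((61.67)² + (22.99)²) = √(3803.1889 + 528.5401) = 65.82 km
L: √((11.71)² + (28.62)²) = √(137.1241 + 819.1044) = 30.92 km
M: √((-19.70)² + (-40.49)²) = √(388.0900 + 1639.4401) = 45.03 km
N: √((58.00)² + (68.79)²) = √(3364.0000 + 4732.0641) = 89.98 km
Threshold 42 km: L (30.92 km), B (40.73 km) are within range.

L, B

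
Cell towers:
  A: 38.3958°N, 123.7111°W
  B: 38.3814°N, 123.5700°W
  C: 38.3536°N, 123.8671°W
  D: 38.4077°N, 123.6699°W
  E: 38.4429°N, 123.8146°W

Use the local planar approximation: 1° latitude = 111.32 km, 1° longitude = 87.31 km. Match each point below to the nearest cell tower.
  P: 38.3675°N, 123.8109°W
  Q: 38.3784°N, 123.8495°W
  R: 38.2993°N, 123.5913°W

P at 38.3675°N, 123.8109°W:
  A: 9.2656 km
  B: 21.0898 km
  C: 5.1450 km
  D: 13.0988 km
  E: 8.3997 km
  → nearest: C (5.1450 km)
Q at 38.3784°N, 123.8495°W:
  A: 12.2380 km
  B: 24.4054 km
  C: 3.1596 km
  D: 16.0165 km
  E: 7.8000 km
  → nearest: C (3.1596 km)
R at 38.2993°N, 123.5913°W:
  A: 14.9935 km
  B: 9.3267 km
  C: 24.8272 km
  D: 13.8820 km
  E: 25.2120 km
  → nearest: B (9.3267 km)

P→C; Q→C; R→B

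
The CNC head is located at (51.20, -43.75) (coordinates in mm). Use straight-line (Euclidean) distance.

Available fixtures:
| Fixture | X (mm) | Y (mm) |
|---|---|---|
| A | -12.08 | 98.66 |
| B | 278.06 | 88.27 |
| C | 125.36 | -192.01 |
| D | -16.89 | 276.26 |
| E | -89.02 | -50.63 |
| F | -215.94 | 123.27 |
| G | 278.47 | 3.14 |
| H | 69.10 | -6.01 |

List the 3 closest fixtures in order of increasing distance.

H, E, A

Distances from (51.20, -43.75):
A: √((-63.28)² + (142.41)²) = √(4004.3584 + 20280.6081) = 155.84 mm
B: √((226.86)² + (132.02)²) = √(51465.4596 + 17429.2804) = 262.48 mm
C: √((74.16)² + (-148.26)²) = √(5499.7056 + 21981.0276) = 165.77 mm
D: √((-68.09)² + (320.01)²) = √(4636.2481 + 102406.4001) = 327.17 mm
E: √((-140.22)² + (-6.88)²) = √(19661.6484 + 47.3344) = 140.39 mm
F: √((-267.14)² + (167.02)²) = √(71363.7796 + 27895.6804) = 315.05 mm
G: √((227.27)² + (46.89)²) = √(51651.6529 + 2198.6721) = 232.06 mm
H: √((17.90)² + (37.74)²) = √(320.4100 + 1424.3076) = 41.77 mm
Sorted: H (41.77 mm) < E (140.39 mm) < A (155.84 mm) < C (165.77 mm) < G (232.06 mm) < …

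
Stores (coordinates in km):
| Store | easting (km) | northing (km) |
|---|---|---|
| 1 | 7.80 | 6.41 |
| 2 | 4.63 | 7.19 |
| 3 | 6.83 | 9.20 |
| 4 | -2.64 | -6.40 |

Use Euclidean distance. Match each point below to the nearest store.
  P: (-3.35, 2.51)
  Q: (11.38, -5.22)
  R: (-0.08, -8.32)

P at (-3.35, 2.51):
  1: √((11.15)² + (3.90)²) = √(124.3225 + 15.2100) = 11.81 km
  2: √((7.98)² + (4.68)²) = √(63.6804 + 21.9024) = 9.25 km
  3: √((10.18)² + (6.69)²) = √(103.6324 + 44.7561) = 12.18 km
  4: √((0.71)² + (-8.91)²) = √(0.5041 + 79.3881) = 8.94 km
  → nearest: 4 (8.94 km)
Q at (11.38, -5.22):
  1: √((-3.58)² + (11.63)²) = √(12.8164 + 135.2569) = 12.17 km
  2: √((-6.75)² + (12.41)²) = √(45.5625 + 154.0081) = 14.13 km
  3: √((-4.55)² + (14.42)²) = √(20.7025 + 207.9364) = 15.12 km
  4: √((-14.02)² + (-1.18)²) = √(196.5604 + 1.3924) = 14.07 km
  → nearest: 1 (12.17 km)
R at (-0.08, -8.32):
  1: √((7.88)² + (14.73)²) = √(62.0944 + 216.9729) = 16.71 km
  2: √((4.71)² + (15.51)²) = √(22.1841 + 240.5601) = 16.21 km
  3: √((6.91)² + (17.52)²) = √(47.7481 + 306.9504) = 18.83 km
  4: √((-2.56)² + (1.92)²) = √(6.5536 + 3.6864) = 3.20 km
  → nearest: 4 (3.20 km)

P→4; Q→1; R→4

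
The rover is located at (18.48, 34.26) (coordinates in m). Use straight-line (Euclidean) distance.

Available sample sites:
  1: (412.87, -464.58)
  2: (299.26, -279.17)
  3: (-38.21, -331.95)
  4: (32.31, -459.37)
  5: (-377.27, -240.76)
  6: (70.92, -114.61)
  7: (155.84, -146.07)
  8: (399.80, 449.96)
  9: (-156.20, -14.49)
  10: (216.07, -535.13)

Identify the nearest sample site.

6

Distances from (18.48, 34.26):
1: 635.91 m
2: 420.80 m
3: 370.57 m
4: 493.82 m
5: 481.93 m
6: 157.84 m
7: 226.69 m
8: 564.10 m
9: 181.36 m
10: 602.70 m
Minimum: 6 at 157.84 m.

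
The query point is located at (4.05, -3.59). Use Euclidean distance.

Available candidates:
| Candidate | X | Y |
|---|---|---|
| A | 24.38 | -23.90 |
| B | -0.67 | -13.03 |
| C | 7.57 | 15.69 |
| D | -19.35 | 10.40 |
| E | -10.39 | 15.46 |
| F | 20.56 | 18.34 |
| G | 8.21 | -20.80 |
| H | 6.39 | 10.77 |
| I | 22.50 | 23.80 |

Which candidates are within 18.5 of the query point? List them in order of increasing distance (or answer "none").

Distances from (4.05, -3.59):
A: 28.74
B: 10.55
C: 19.60
D: 27.26
E: 23.90
F: 27.45
G: 17.71
H: 14.55
I: 33.02
Threshold 18.5: B (10.55), H (14.55), G (17.71) are within range.

B, H, G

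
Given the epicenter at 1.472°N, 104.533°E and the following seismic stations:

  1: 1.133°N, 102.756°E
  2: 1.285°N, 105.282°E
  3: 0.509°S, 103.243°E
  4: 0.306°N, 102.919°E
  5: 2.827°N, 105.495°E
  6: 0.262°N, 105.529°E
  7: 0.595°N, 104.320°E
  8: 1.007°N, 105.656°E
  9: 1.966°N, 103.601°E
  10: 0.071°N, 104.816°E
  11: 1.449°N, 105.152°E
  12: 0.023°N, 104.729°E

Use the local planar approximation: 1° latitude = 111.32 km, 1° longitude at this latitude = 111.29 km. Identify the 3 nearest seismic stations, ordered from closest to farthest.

Distances from 1.472°N, 104.533°E:
1: √((-0.339·111.32)² + (-1.777·111.29)²) = √(1424.11740 + 39109.93917) = 201.331 km
2: √((-0.187·111.32)² + (0.749·111.29)²) = √(433.34083 + 6948.25775) = 85.916 km
3: √((-1.981·111.32)² + (-1.290·111.29)²) = √(48631.24034 + 20610.65081) = 263.139 km
4: √((-1.166·111.32)² + (-1.614·111.29)²) = √(16847.81155 + 32264.08444) = 221.612 km
5: √((1.355·111.32)² + (0.962·111.29)²) = √(22752.28325 + 11462.05344) = 184.971 km
6: √((-1.210·111.32)² + (0.996·111.29)²) = √(18143.33569 + 12286.57855) = 174.442 km
7: √((-0.877·111.32)² + (-0.213·111.29)²) = √(9531.15609 + 561.91612) = 100.464 km
8: √((-0.465·111.32)² + (1.123·111.29)²) = √(2679.49099 + 15619.66795) = 135.274 km
9: √((0.494·111.32)² + (-0.932·111.29)²) = √(3024.12886 + 10758.31137) = 117.399 km
10: √((-1.401·111.32)² + (0.283·111.29)²) = √(24323.30949 + 991.93943) = 159.108 km
11: √((-0.023·111.32)² + (0.619·111.29)²) = √(6.55544 + 4745.62681) = 68.936 km
12: √((-1.449·111.32)² + (0.196·111.29)²) = √(26018.55458 + 475.79999) = 162.771 km
Sorted: 11 (68.936 km) < 2 (85.916 km) < 7 (100.464 km) < 9 (117.399 km) < 8 (135.274 km) < …

11, 2, 7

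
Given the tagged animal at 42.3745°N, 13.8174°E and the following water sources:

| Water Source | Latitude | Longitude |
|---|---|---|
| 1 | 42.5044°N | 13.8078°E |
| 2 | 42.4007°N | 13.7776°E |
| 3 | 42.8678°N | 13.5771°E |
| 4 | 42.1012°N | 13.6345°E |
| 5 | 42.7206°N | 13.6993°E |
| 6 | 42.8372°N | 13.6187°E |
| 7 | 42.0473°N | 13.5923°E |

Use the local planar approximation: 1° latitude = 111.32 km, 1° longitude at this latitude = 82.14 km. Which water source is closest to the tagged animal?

2

Distances from 42.3745°N, 13.8174°E:
1: √((0.1299·111.32)² + (-0.0096·82.14)²) = √(209.105135 + 0.621802) = 14.4820 km
2: √((0.0262·111.32)² + (-0.0398·82.14)²) = √(8.506462 + 10.687486) = 4.3811 km
3: √((0.4933·111.32)² + (-0.2403·82.14)²) = √(3015.564529 + 389.598197) = 58.3538 km
4: √((-0.2733·111.32)² + (-0.1829·82.14)²) = √(925.604929 + 225.702728) = 33.9309 km
5: √((0.3461·111.32)² + (-0.1181·82.14)²) = √(1484.395380 + 94.104240) = 39.7303 km
6: √((0.4627·111.32)² + (-0.1987·82.14)²) = √(2653.049752 + 266.382157) = 54.0318 km
7: √((-0.3272·111.32)² + (-0.2251·82.14)²) = √(1326.700783 + 341.869524) = 40.8481 km
Minimum: 2 at 4.3811 km.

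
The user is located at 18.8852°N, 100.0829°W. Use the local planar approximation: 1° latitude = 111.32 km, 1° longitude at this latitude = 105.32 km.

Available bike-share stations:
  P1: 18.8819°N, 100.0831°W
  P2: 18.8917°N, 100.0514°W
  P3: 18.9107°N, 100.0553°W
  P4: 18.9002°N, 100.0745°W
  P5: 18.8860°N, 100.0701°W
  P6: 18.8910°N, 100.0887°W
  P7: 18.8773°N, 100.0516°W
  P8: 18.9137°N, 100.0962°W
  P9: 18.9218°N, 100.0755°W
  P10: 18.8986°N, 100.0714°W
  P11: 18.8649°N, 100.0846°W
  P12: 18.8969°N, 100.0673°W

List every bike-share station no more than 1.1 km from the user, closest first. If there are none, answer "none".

P1, P6

Distances from 18.8852°N, 100.0829°W:
P1: √((-0.0033·111.32)² + (-0.0002·105.32)²) = √(0.134950 + 0.000444) = 0.3680 km
P2: √((0.0065·111.32)² + (0.0315·105.32)²) = √(0.523568 + 11.006337) = 3.3956 km
P3: √((0.0255·111.32)² + (0.0276·105.32)²) = √(8.057991 + 8.449672) = 4.0630 km
P4: √((0.0150·111.32)² + (0.0084·105.32)²) = √(2.788232 + 0.782673) = 1.8897 km
P5: √((0.0008·111.32)² + (0.0128·105.32)²) = √(0.007931 + 1.817363) = 1.3510 km
P6: √((0.0058·111.32)² + (-0.0058·105.32)²) = √(0.416872 + 0.373145) = 0.8888 km
P7: √((-0.0079·111.32)² + (0.0313·105.32)²) = √(0.773394 + 10.867018) = 3.4118 km
P8: √((0.0285·111.32)² + (-0.0133·105.32)²) = √(10.065518 + 1.962117) = 3.4681 km
P9: √((0.0366·111.32)² + (0.0074·105.32)²) = √(16.600018 + 0.607414) = 4.1482 km
P10: √((0.0134·111.32)² + (0.0115·105.32)²) = √(2.225133 + 1.466957) = 1.9215 km
P11: √((-0.0203·111.32)² + (-0.0017·105.32)²) = √(5.106678 + 0.032057) = 2.2669 km
P12: √((0.0117·111.32)² + (0.0156·105.32)²) = √(1.696360 + 2.699423) = 2.0966 km
Threshold 1.1 km: P1 (0.3680 km), P6 (0.8888 km) are within range.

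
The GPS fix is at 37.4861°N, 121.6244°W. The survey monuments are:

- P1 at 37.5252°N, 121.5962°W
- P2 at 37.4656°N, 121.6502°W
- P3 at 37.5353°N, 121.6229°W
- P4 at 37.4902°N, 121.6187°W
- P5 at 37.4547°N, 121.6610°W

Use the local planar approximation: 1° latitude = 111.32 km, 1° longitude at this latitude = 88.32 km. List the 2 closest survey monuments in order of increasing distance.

Distances from 37.4861°N, 121.6244°W:
P1: 5.0148 km
P2: 3.2249 km
P3: 5.4785 km
P4: 0.6795 km
P5: 4.7610 km
Sorted: P4 (0.6795 km) < P2 (3.2249 km) < P5 (4.7610 km) < P1 (5.0148 km) < …

P4, P2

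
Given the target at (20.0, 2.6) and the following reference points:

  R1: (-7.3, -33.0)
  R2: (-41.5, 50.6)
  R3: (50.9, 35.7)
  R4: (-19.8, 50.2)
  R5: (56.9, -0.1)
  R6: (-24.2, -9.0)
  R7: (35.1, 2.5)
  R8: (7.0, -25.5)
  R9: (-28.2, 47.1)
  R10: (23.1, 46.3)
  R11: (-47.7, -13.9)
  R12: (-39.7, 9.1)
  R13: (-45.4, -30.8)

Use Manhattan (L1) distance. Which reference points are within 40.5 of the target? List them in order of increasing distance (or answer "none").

R7, R5

Distances from (20.0, 2.6):
R1: 62.9
R2: 109.5
R3: 64.0
R4: 87.4
R5: 39.6
R6: 55.8
R7: 15.2
R8: 41.1
R9: 92.7
R10: 46.8
R11: 84.2
R12: 66.2
R13: 98.8
Threshold 40.5: R7 (15.2), R5 (39.6) are within range.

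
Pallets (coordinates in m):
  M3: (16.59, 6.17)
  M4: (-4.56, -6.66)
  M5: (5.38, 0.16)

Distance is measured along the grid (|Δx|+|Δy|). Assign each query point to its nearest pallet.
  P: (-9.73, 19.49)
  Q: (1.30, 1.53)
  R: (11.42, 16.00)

P→M4; Q→M5; R→M3

P at (-9.73, 19.49):
  M3: 39.64 m
  M4: 31.32 m
  M5: 34.44 m
  → nearest: M4 (31.32 m)
Q at (1.30, 1.53):
  M3: 19.93 m
  M4: 14.05 m
  M5: 5.45 m
  → nearest: M5 (5.45 m)
R at (11.42, 16.00):
  M3: 15.00 m
  M4: 38.64 m
  M5: 21.88 m
  → nearest: M3 (15.00 m)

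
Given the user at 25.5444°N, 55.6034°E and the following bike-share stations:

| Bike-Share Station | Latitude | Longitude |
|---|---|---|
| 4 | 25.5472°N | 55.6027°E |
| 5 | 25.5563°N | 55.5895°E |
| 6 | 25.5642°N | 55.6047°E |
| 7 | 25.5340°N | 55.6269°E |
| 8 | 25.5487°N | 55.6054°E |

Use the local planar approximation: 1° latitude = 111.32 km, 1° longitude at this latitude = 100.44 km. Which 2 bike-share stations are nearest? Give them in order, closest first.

Distances from 25.5444°N, 55.6034°E:
4: √((0.0028·111.32)² + (-0.0007·100.44)²) = √(0.097154 + 0.004943) = 0.3195 km
5: √((0.0119·111.32)² + (-0.0139·100.44)²) = √(1.754851 + 1.949140) = 1.9246 km
6: √((0.0198·111.32)² + (0.0013·100.44)²) = √(4.858216 + 0.017049) = 2.2080 km
7: √((-0.0104·111.32)² + (0.0235·100.44)²) = √(1.340334 + 5.571205) = 2.6290 km
8: √((0.0043·111.32)² + (0.0020·100.44)²) = √(0.229131 + 0.040353) = 0.5191 km
Sorted: 4 (0.3195 km) < 8 (0.5191 km) < 5 (1.9246 km) < 6 (2.2080 km) < …

4, 8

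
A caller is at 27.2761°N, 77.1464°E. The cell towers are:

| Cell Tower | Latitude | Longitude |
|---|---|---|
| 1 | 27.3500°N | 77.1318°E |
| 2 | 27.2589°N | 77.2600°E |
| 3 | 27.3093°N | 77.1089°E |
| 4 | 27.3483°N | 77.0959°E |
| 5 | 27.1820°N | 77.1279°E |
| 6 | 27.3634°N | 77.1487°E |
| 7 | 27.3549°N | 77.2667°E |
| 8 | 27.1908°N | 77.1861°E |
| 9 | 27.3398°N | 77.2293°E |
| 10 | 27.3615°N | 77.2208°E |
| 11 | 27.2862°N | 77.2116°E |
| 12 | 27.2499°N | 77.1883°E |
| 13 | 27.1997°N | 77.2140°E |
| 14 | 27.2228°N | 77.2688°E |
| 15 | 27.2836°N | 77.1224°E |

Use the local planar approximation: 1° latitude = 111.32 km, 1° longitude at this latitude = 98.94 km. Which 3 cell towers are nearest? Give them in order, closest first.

Distances from 27.2761°N, 77.1464°E:
1: √((0.0739·111.32)² + (-0.0146·98.94)²) = √(67.676092 + 2.086650) = 8.3524 km
2: √((-0.0172·111.32)² + (0.1136·98.94)²) = √(3.666091 + 126.328248) = 11.4015 km
3: √((0.0332·111.32)² + (-0.0375·98.94)²) = √(13.659115 + 13.765955) = 5.2369 km
4: √((0.0722·111.32)² + (-0.0505·98.94)²) = √(64.598256 + 24.964712) = 9.4638 km
5: √((-0.0941·111.32)² + (-0.0185·98.94)²) = √(109.730066 + 3.350328) = 10.6339 km
6: √((0.0873·111.32)² + (0.0023·98.94)²) = √(94.444111 + 0.051784) = 9.7209 km
7: √((0.0788·111.32)² + (0.1203·98.94)²) = √(76.948265 + 141.669078) = 14.7857 km
8: √((-0.0853·111.32)² + (0.0397·98.94)²) = √(90.166343 + 15.428540) = 10.2759 km
9: √((0.0637·111.32)² + (0.0829·98.94)²) = √(50.283472 + 67.274871) = 10.8424 km
10: √((0.0854·111.32)² + (0.0744·98.94)²) = √(90.377877 + 54.186323) = 12.0235 km
11: √((0.0101·111.32)² + (0.0652·98.94)²) = √(1.264122 + 41.613956) = 6.5481 km
12: √((-0.0262·111.32)² + (0.0419·98.94)²) = √(8.506462 + 17.185883) = 5.0688 km
13: √((-0.0764·111.32)² + (0.0676·98.94)²) = √(72.332440 + 44.733945) = 10.8197 km
14: √((-0.0533·111.32)² + (0.1224·98.94)²) = √(35.204713 + 146.658300) = 13.4857 km
15: √((0.0075·111.32)² + (-0.0240·98.94)²) = √(0.697058 + 5.638535) = 2.5171 km
Sorted: 15 (2.5171 km) < 12 (5.0688 km) < 3 (5.2369 km) < 11 (6.5481 km) < 1 (8.3524 km) < …

15, 12, 3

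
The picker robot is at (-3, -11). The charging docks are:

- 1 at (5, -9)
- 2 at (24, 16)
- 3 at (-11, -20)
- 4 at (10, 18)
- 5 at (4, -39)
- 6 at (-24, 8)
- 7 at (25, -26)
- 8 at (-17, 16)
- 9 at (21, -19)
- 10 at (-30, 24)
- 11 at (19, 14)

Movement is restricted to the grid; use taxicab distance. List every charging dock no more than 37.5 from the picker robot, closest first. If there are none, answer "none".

Distances from (-3, -11):
1: |8| + |2| = 8 + 2 = 10
2: |27| + |27| = 27 + 27 = 54
3: |-8| + |-9| = 8 + 9 = 17
4: |13| + |29| = 13 + 29 = 42
5: |7| + |-28| = 7 + 28 = 35
6: |-21| + |19| = 21 + 19 = 40
7: |28| + |-15| = 28 + 15 = 43
8: |-14| + |27| = 14 + 27 = 41
9: |24| + |-8| = 24 + 8 = 32
10: |-27| + |35| = 27 + 35 = 62
11: |22| + |25| = 22 + 25 = 47
Threshold 37.5: 1 (10), 3 (17), 9 (32), 5 (35) are within range.

1, 3, 9, 5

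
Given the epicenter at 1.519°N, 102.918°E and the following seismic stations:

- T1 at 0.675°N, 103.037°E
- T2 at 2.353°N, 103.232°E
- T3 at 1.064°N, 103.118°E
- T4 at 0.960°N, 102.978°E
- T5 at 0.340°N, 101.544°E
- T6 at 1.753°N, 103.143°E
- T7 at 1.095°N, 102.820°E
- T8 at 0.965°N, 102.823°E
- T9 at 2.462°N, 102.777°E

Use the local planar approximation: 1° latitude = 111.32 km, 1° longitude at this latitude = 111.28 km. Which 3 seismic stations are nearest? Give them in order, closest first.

Distances from 1.519°N, 102.918°E:
T1: √((-0.844·111.32)² + (0.119·111.28)²) = √(8827.36915 + 175.35904) = 94.883 km
T2: √((0.834·111.32)² + (0.314·111.28)²) = √(8619.42900 + 1220.93777) = 99.199 km
T3: √((-0.455·111.32)² + (0.200·111.28)²) = √(2565.48328 + 495.32954) = 55.325 km
T4: √((-0.559·111.32)² + (0.060·111.28)²) = √(3872.30905 + 44.57966) = 62.585 km
T5: √((-1.179·111.32)² + (-1.374·111.28)²) = √(17225.58601 + 23378.01858) = 201.503 km
T6: √((0.234·111.32)² + (0.225·111.28)²) = √(678.54415 + 626.90144) = 36.131 km
T7: √((-0.424·111.32)² + (-0.098·111.28)²) = √(2227.80979 + 118.92862) = 48.443 km
T8: √((-0.554·111.32)² + (-0.095·111.28)²) = √(3803.34678 + 111.75873) = 62.571 km
T9: √((0.943·111.32)² + (-0.141·111.28)²) = √(11019.70024 + 246.19116) = 106.141 km
Sorted: T6 (36.131 km) < T7 (48.443 km) < T3 (55.325 km) < T8 (62.571 km) < T4 (62.585 km) < …

T6, T7, T3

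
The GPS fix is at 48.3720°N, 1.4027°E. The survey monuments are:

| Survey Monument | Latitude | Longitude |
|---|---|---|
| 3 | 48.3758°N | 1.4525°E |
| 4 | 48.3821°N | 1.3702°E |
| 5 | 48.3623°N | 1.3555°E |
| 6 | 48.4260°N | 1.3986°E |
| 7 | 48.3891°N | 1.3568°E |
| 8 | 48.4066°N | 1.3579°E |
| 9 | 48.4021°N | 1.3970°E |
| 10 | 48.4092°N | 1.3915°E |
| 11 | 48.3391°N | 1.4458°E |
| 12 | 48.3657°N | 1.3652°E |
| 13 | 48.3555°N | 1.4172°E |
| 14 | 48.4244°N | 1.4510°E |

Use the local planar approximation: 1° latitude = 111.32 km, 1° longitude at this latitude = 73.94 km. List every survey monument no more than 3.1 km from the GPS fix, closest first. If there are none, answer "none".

Distances from 48.3720°N, 1.4027°E:
3: √((0.0038·111.32)² + (0.0498·73.94)²) = √(0.178943 + 13.558685) = 3.7064 km
4: √((0.0101·111.32)² + (-0.0325·73.94)²) = √(1.264122 + 5.774649) = 2.6531 km
5: √((-0.0097·111.32)² + (-0.0472·73.94)²) = √(1.165977 + 12.179877) = 3.6532 km
6: √((0.0540·111.32)² + (-0.0041·73.94)²) = √(36.135487 + 0.091902) = 6.0189 km
7: √((0.0171·111.32)² + (-0.0459·73.94)²) = √(3.623586 + 11.518191) = 3.8912 km
8: √((0.0346·111.32)² + (-0.0448·73.94)²) = √(14.835377 + 10.972736) = 5.0802 km
9: √((0.0301·111.32)² + (-0.0057·73.94)²) = √(11.227405 + 0.177627) = 3.3771 km
10: √((0.0372·111.32)² + (-0.0112·73.94)²) = √(17.148742 + 0.685796) = 4.2231 km
11: √((-0.0329·111.32)² + (0.0431·73.94)²) = √(13.413379 + 10.155783) = 4.8548 km
12: √((-0.0063·111.32)² + (-0.0375·73.94)²) = √(0.491844 + 7.688143) = 2.8601 km
13: √((-0.0165·111.32)² + (0.0145·73.94)²) = √(3.373761 + 1.149463) = 2.1268 km
14: √((0.0524·111.32)² + (0.0483·73.94)²) = √(34.025849 + 12.754198) = 6.8396 km
Threshold 3.1 km: 13 (2.1268 km), 4 (2.6531 km), 12 (2.8601 km) are within range.

13, 4, 12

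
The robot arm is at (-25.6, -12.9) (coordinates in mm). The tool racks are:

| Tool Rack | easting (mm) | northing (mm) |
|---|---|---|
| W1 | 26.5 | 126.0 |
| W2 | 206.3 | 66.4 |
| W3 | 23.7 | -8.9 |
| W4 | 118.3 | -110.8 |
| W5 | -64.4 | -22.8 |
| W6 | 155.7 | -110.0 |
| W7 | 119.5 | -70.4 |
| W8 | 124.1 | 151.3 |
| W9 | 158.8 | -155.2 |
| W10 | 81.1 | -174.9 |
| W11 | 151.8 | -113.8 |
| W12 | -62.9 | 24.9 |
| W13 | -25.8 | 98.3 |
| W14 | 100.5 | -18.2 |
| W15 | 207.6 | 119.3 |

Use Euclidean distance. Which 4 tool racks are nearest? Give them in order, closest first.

Distances from (-25.6, -12.9):
W1: √((52.1)² + (138.9)²) = √(2714.410 + 19293.210) = 148.3 mm
W2: √((231.9)² + (79.3)²) = √(53777.610 + 6288.490) = 245.1 mm
W3: √((49.3)² + (4.0)²) = √(2430.490 + 16.000) = 49.5 mm
W4: √((143.9)² + (-97.9)²) = √(20707.210 + 9584.410) = 174.0 mm
W5: √((-38.8)² + (-9.9)²) = √(1505.440 + 98.010) = 40.0 mm
W6: √((181.3)² + (-97.1)²) = √(32869.690 + 9428.410) = 205.7 mm
W7: √((145.1)² + (-57.5)²) = √(21054.010 + 3306.250) = 156.1 mm
W8: √((149.7)² + (164.2)²) = √(22410.090 + 26961.640) = 222.2 mm
W9: √((184.4)² + (-142.3)²) = √(34003.360 + 20249.290) = 232.9 mm
W10: √((106.7)² + (-162.0)²) = √(11384.890 + 26244.000) = 194.0 mm
W11: √((177.4)² + (-100.9)²) = √(31470.760 + 10180.810) = 204.1 mm
W12: √((-37.3)² + (37.8)²) = √(1391.290 + 1428.840) = 53.1 mm
W13: √((-0.2)² + (111.2)²) = √(0.040 + 12365.440) = 111.2 mm
W14: √((126.1)² + (-5.3)²) = √(15901.210 + 28.090) = 126.2 mm
W15: √((233.2)² + (132.2)²) = √(54382.240 + 17476.840) = 268.1 mm
Sorted: W5 (40.0 mm) < W3 (49.5 mm) < W12 (53.1 mm) < W13 (111.2 mm) < W14 (126.2 mm) < W1 (148.3 mm) < …

W5, W3, W12, W13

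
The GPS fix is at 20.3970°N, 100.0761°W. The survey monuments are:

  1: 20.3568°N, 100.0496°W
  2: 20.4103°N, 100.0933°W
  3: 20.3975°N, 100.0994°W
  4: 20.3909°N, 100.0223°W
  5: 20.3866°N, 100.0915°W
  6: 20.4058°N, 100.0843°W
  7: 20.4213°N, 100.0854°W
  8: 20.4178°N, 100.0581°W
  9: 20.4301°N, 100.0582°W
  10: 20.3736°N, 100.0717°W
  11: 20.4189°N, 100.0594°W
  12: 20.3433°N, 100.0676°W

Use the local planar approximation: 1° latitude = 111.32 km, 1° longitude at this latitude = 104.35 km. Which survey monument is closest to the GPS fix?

6

Distances from 20.3970°N, 100.0761°W:
1: 5.2605 km
2: 2.3267 km
3: 2.4320 km
4: 5.6549 km
5: 1.9806 km
6: 1.3007 km
7: 2.8739 km
8: 2.9815 km
9: 4.1311 km
10: 2.6450 km
11: 2.9967 km
12: 6.0433 km
Minimum: 6 at 1.3007 km.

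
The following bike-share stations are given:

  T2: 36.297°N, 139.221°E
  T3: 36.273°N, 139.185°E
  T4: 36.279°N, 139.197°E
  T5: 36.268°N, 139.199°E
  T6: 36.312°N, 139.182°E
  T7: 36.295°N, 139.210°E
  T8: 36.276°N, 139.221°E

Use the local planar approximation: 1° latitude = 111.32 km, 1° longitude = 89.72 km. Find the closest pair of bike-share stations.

T2 and T7

Pairwise distances:
T2–T3: √((-0.024·111.32)² + (-0.036·89.72)²) = √(7.13787 + 10.43238) = 4.192 km
T2–T4: √((-0.018·111.32)² + (-0.024·89.72)²) = √(4.01505 + 4.63661) = 2.941 km
T2–T5: √((-0.029·111.32)² + (-0.022·89.72)²) = √(10.42179 + 3.89604) = 3.784 km
T2–T6: √((0.015·111.32)² + (-0.039·89.72)²) = √(2.78823 + 12.24356) = 3.877 km
T2–T7: √((-0.002·111.32)² + (-0.011·89.72)²) = √(0.04957 + 0.97401) = 1.012 km
T2–T8: √((-0.021·111.32)² + (0.000·89.72)²) = √(5.46493 + 0.00000) = 2.338 km
T3–T4: √((0.006·111.32)² + (0.012·89.72)²) = √(0.44612 + 1.15915) = 1.267 km
T3–T5: √((-0.005·111.32)² + (0.014·89.72)²) = √(0.30980 + 1.57774) = 1.374 km
T3–T6: √((0.039·111.32)² + (-0.003·89.72)²) = √(18.84845 + 0.07245) = 4.350 km
T3–T7: √((0.022·111.32)² + (0.025·89.72)²) = √(5.99780 + 5.03105) = 3.321 km
T3–T8: √((0.003·111.32)² + (0.036·89.72)²) = √(0.11153 + 10.43238) = 3.247 km
T4–T5: √((-0.011·111.32)² + (0.002·89.72)²) = √(1.49945 + 0.03220) = 1.238 km
T4–T6: √((0.033·111.32)² + (-0.015·89.72)²) = √(13.49504 + 1.81118) = 3.912 km
T4–T7: √((0.016·111.32)² + (0.013·89.72)²) = √(3.17239 + 1.36040) = 2.129 km
T4–T8: √((-0.003·111.32)² + (0.024·89.72)²) = √(0.11153 + 4.63661) = 2.179 km
T5–T6: √((0.044·111.32)² + (-0.017·89.72)²) = √(23.99119 + 2.32636) = 5.130 km
T5–T7: √((0.027·111.32)² + (0.011·89.72)²) = √(9.03387 + 0.97401) = 3.164 km
T5–T8: √((0.008·111.32)² + (0.022·89.72)²) = √(0.79310 + 3.89604) = 2.165 km
T6–T7: √((-0.017·111.32)² + (0.028·89.72)²) = √(3.58133 + 6.31095) = 3.145 km
T6–T8: √((-0.036·111.32)² + (0.039·89.72)²) = √(16.06022 + 12.24356) = 5.320 km
T7–T8: √((-0.019·111.32)² + (0.011·89.72)²) = √(4.47356 + 0.97401) = 2.334 km
Closest pair: T2–T7 at 1.012 km.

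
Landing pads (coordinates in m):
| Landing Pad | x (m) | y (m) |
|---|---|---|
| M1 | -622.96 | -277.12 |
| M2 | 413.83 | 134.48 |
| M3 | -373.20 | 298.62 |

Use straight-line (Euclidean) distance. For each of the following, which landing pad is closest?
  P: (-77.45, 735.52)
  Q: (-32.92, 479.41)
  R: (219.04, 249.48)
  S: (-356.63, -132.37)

P at (-77.45, 735.52):
  M1: √((-545.51)² + (-1012.64)²) = √(297581.1601 + 1025439.7696) = 1150.23 m
  M2: √((491.28)² + (-601.04)²) = √(241356.0384 + 361249.0816) = 776.28 m
  M3: √((-295.75)² + (-436.90)²) = √(87468.0625 + 190881.6100) = 527.59 m
  → nearest: M3 (527.59 m)
Q at (-32.92, 479.41):
  M1: √((-590.04)² + (-756.53)²) = √(348147.2016 + 572337.6409) = 959.42 m
  M2: √((446.75)² + (-344.93)²) = √(199585.5625 + 118976.7049) = 564.41 m
  M3: √((-340.28)² + (-180.79)²) = √(115790.4784 + 32685.0241) = 385.33 m
  → nearest: M3 (385.33 m)
R at (219.04, 249.48):
  M1: √((-842.00)² + (-526.60)²) = √(708964.0000 + 277307.5600) = 993.11 m
  M2: √((194.79)² + (-115.00)²) = √(37943.1441 + 13225.0000) = 226.20 m
  M3: √((-592.24)² + (49.14)²) = √(350748.2176 + 2414.7396) = 594.28 m
  → nearest: M2 (226.20 m)
S at (-356.63, -132.37):
  M1: √((-266.33)² + (-144.75)²) = √(70931.6689 + 20952.5625) = 303.12 m
  M2: √((770.46)² + (266.85)²) = √(593608.6116 + 71208.9225) = 815.36 m
  M3: √((-16.57)² + (430.99)²) = √(274.5649 + 185752.3801) = 431.31 m
  → nearest: M1 (303.12 m)

P→M3; Q→M3; R→M2; S→M1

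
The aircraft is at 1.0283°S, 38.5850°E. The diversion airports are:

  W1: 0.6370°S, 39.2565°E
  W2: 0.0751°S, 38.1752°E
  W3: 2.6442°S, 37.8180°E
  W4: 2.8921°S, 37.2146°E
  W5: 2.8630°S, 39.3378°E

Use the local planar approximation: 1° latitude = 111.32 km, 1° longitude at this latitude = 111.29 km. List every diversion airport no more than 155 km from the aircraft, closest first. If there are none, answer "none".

W1, W2

Distances from 1.0283°S, 38.5850°E:
W1: 86.4996 km
W2: 115.4961 km
W3: 199.1074 km
W4: 257.5016 km
W5: 220.7542 km
Threshold 155 km: W1 (86.4996 km), W2 (115.4961 km) are within range.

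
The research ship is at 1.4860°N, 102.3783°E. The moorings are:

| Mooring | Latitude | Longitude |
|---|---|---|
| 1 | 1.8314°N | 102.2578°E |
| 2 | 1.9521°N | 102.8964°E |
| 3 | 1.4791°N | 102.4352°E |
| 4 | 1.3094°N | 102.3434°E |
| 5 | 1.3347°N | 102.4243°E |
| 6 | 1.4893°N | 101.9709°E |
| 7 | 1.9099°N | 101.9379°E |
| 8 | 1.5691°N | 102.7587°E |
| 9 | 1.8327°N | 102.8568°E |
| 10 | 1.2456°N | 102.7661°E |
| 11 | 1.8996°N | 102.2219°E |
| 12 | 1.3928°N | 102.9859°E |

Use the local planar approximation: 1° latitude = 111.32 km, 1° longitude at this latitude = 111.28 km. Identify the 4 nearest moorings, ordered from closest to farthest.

Distances from 1.4860°N, 102.3783°E:
1: 40.7211 km
2: 77.5641 km
3: 6.3783 km
4: 20.0391 km
5: 17.6034 km
6: 45.3370 km
7: 68.0332 km
8: 43.3299 km
9: 65.7635 km
10: 50.7786 km
11: 49.2216 km
12: 68.4051 km
Sorted: 3 (6.3783 km) < 5 (17.6034 km) < 4 (20.0391 km) < 1 (40.7211 km) < 8 (43.3299 km) < 6 (45.3370 km) < …

3, 5, 4, 1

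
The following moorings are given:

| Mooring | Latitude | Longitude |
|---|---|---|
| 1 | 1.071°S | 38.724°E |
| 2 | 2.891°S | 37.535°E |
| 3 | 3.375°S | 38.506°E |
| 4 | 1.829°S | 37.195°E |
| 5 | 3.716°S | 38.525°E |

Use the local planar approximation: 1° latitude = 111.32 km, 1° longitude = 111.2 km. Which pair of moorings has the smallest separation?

3 and 5

Pairwise distances:
1–2: 241.928 km
1–3: 257.624 km
1–4: 189.812 km
1–5: 295.272 km
2–3: 120.671 km
2–4: 124.120 km
2–5: 143.366 km
3–4: 225.547 km
3–5: 38.019 km
4–5: 256.902 km
Closest pair: 3–5 at 38.019 km.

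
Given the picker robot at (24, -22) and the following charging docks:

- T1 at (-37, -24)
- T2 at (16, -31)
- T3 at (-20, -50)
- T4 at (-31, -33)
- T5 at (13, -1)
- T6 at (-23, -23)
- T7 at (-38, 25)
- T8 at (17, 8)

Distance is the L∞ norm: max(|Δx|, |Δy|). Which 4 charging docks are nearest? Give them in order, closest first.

T2, T5, T8, T3

Distances from (24, -22):
T1: max(|-61|, |-2|) = 61
T2: max(|-8|, |-9|) = 9
T3: max(|-44|, |-28|) = 44
T4: max(|-55|, |-11|) = 55
T5: max(|-11|, |21|) = 21
T6: max(|-47|, |-1|) = 47
T7: max(|-62|, |47|) = 62
T8: max(|-7|, |30|) = 30
Sorted: T2 (9) < T5 (21) < T8 (30) < T3 (44) < T6 (47) < T4 (55) < …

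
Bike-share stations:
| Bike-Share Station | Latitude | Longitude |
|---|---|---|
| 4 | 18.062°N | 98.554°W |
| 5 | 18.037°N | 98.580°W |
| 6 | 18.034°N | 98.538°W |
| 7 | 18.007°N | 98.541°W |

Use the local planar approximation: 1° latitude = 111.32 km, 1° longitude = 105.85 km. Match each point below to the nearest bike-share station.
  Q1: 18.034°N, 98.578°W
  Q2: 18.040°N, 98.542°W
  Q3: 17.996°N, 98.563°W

Q1→5; Q2→6; Q3→7

Q1 at 18.034°N, 98.578°W:
  4: √((0.028·111.32)² + (0.024·105.85)²) = √(9.71544 + 6.45363) = 4.021 km
  5: √((0.003·111.32)² + (-0.002·105.85)²) = √(0.11153 + 0.04482) = 0.395 km
  6: √((0.000·111.32)² + (0.040·105.85)²) = √(0.00000 + 17.92676) = 4.234 km
  7: √((-0.027·111.32)² + (0.037·105.85)²) = √(9.03387 + 15.33858) = 4.937 km
  → nearest: 5 (0.395 km)
Q2 at 18.040°N, 98.542°W:
  4: √((0.022·111.32)² + (-0.012·105.85)²) = √(5.99780 + 1.61341) = 2.759 km
  5: √((-0.003·111.32)² + (-0.038·105.85)²) = √(0.11153 + 16.17890) = 4.036 km
  6: √((-0.006·111.32)² + (0.004·105.85)²) = √(0.44612 + 0.17927) = 0.791 km
  7: √((-0.033·111.32)² + (0.001·105.85)²) = √(13.49504 + 0.01120) = 3.675 km
  → nearest: 6 (0.791 km)
Q3 at 17.996°N, 98.563°W:
  4: √((0.066·111.32)² + (0.009·105.85)²) = √(53.98017 + 0.90754) = 7.409 km
  5: √((0.041·111.32)² + (-0.017·105.85)²) = √(20.83119 + 3.23802) = 4.906 km
  6: √((0.038·111.32)² + (0.025·105.85)²) = √(17.89425 + 7.00264) = 4.990 km
  7: √((0.011·111.32)² + (0.022·105.85)²) = √(1.49945 + 5.42284) = 2.631 km
  → nearest: 7 (2.631 km)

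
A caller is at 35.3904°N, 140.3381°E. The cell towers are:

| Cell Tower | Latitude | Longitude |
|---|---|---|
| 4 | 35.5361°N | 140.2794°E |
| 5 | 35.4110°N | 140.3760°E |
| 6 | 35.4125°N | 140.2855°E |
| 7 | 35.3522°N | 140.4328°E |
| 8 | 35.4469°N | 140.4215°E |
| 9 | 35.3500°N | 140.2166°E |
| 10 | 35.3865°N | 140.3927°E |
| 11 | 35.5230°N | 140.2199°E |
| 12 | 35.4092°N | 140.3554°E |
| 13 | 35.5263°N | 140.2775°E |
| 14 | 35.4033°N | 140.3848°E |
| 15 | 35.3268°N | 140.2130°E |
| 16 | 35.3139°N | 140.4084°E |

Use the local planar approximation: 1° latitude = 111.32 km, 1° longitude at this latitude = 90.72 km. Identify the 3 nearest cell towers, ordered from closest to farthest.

12, 5, 14

Distances from 35.3904°N, 140.3381°E:
4: 17.0712 km
5: 4.1329 km
6: 5.3687 km
7: 9.5860 km
8: 9.8389 km
9: 11.9047 km
10: 4.9723 km
11: 18.2448 km
12: 2.6159 km
13: 16.0963 km
14: 4.4734 km
15: 13.3764 km
16: 10.6394 km
Sorted: 12 (2.6159 km) < 5 (4.1329 km) < 14 (4.4734 km) < 10 (4.9723 km) < 6 (5.3687 km) < …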